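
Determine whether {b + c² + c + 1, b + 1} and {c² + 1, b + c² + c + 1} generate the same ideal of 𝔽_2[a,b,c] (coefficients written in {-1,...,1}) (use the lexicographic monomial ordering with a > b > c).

Since reduced Gröbner bases are canonical representatives of ideals under a given ordering, it suffices to compute and compare them.
Buchberger on the first generating set:
f_1 = b + c² + c + 1, LT = b.
f_2 = b + 1, LT = b.

S(f_1,f_2): lcm = b. S = c² + c.
  reduce S modulo (f_1, f_2):
  remainder c² + c ≠ 0; add g_3 = c² + c to the basis.

The other S-polynomials (S(f_1,g_3), S(f_2,g_3)) all reduce to 0 modulo the current basis, so we have a Gröbner basis.
Inter-reduce: drop elements whose leading term is divisible by another's, tail-reduce, and make monic.
Reduced Gröbner basis: {b + 1, c² + c}.

Buchberger on the second generating set:
h_1 = c² + 1, LT = c².
h_2 = b + c² + c + 1, LT = b.

The S-polynomials (S(h_1,h_2)) all reduce to 0 modulo the current basis, so we have a Gröbner basis.
Inter-reduce: drop elements whose leading term is divisible by another's, tail-reduce, and make monic.
Reduced Gröbner basis: {b + c, c² + 1}.

These differ, so the ideals are not equal.

No, the ideals differ.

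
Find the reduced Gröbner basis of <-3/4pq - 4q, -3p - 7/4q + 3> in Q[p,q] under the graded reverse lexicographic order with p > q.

Buchberger's algorithm terminates because the ascending chain of leading-term ideals stabilizes.

f_1 = -3/4pq - 4q, LT = pq.
f_2 = -3p - 7/4q + 3, LT = p.

S(f_1,f_2): lcm = pq. S = -7/12q^2 + 19/3q.
  leading term q^2: no divisor's leading term divides it; move -7/12q^2 to the remainder.
  leading term q: no divisor's leading term divides it; move 19/3q to the remainder.
  remainder -7/12q^2 + 19/3q ≠ 0; add g_3 = -7/12q^2 + 19/3q to the basis.

The other S-polynomials (S(f_1,g_3), S(f_2,g_3)) all reduce to 0 modulo the current basis, so we have a Gröbner basis.
Inter-reduce: drop elements whose leading term is divisible by another's, tail-reduce, and make monic.

G = {q^2 - 76/7q, p + 7/12q - 1}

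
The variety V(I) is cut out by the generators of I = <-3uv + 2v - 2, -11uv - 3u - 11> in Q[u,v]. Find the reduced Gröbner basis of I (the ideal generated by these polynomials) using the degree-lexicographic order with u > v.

f_1 = -3uv + 2v - 2, LT = uv.
f_2 = -11uv - 3u - 11, LT = uv.

S(f_1,f_2): lcm = uv. S = -3/11u - 2/3v - 1/3.
  reduce S modulo (f_1, f_2):
  remainder -3/11u - 2/3v - 1/3 ≠ 0; add g_3 = -3/11u - 2/3v - 1/3 to the basis.

S(f_1,g_3): lcm = uv. S = -22/9v^2 - 17/9v + 2/3.
  reduce S modulo (f_1, f_2, g_3):
  remainder -22/9v^2 - 17/9v + 2/3 ≠ 0; add g_4 = -22/9v^2 - 17/9v + 2/3 to the basis.

The other S-polynomials (S(f_2,g_3), S(f_1,g_4), S(f_2,g_4), S(g_3,g_4)) all reduce to 0 modulo the current basis, so we have a Gröbner basis.
Inter-reduce: drop elements whose leading term is divisible by another's, tail-reduce, and make monic.

G = {v^2 + 17/22v - 3/11, u + 22/9v + 11/9}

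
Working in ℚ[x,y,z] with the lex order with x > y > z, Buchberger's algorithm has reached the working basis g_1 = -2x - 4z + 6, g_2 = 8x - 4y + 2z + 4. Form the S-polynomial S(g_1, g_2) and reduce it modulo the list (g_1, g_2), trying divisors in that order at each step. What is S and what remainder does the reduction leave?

lcm(LM(g_1), LM(g_2)) = x.
S = (lcm/LT(g_1))·g_1 − (lcm/LT(g_2))·g_2 = ½y + 7/4z - 7/2.
Reduce S modulo (g_1, g_2) in that order:
  leading term y: no divisor's leading term divides it; move ½y to the remainder.
  leading term z: no divisor's leading term divides it; move 7/4z to the remainder.
  leading term 1: no divisor's leading term divides it; move -7/2 to the remainder.
The remainder ½y + 7/4z - 7/2 is nonzero, so it would be added as the next basis element.

S(g_1, g_2) = ½y + 7/4z - 7/2; remainder on division = ½y + 7/4z - 7/2.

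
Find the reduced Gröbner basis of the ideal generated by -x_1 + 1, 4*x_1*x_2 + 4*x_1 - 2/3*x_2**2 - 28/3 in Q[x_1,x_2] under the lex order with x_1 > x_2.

G = {x_1 - 1, x_2**2 - 6*x_2 + 8}

This is the nonlinear analogue of row-reducing a linear system.

f_1 = -x_1 + 1, LT = x_1.
f_2 = 4*x_1*x_2 + 4*x_1 - 2/3*x_2**2 - 28/3, LT = x_1*x_2.

S(f_1,f_2): lcm = x_1*x_2. S = -x_1 + 1/6*x_2**2 - x_2 + 7/3.
  leading term x_1: subtract (1)·f_1 from -x_1 + 1/6*x_2**2 - x_2 + 7/3 → 1/6*x_2**2 - x_2 + 4/3
  leading term x_2**2: no divisor's leading term divides it; move 1/6*x_2**2 to the remainder.
  leading term x_2: no divisor's leading term divides it; move -x_2 to the remainder.
  leading term 1: no divisor's leading term divides it; move 4/3 to the remainder.
  remainder 1/6*x_2**2 - x_2 + 4/3 ≠ 0; add g_3 = 1/6*x_2**2 - x_2 + 4/3 to the basis.

The other S-polynomials (S(f_1,g_3), S(f_2,g_3)) all reduce to 0 modulo the current basis, so we have a Gröbner basis.
Inter-reduce: drop elements whose leading term is divisible by another's, tail-reduce, and make monic.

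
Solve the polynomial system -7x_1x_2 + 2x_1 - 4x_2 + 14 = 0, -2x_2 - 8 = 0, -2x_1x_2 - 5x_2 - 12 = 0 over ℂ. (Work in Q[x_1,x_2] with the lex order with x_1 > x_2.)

Compute a lex Gröbner basis by Buchberger's algorithm.
f_1 = -7x_1x_2 + 2x_1 - 4x_2 + 14, LT = x_1x_2.
f_2 = -2x_2 - 8, LT = x_2.
f_3 = -2x_1x_2 - 5x_2 - 12, LT = x_1x_2.

S(f_1,f_2): lcm = x_1x_2. S = -30/7x_1 + 4/7x_2 - 2.
  leading term x_1: no divisor's leading term divides it; move -30/7x_1 to the remainder.
  leading term x_2: subtract (-2/7)·f_2 from 4/7x_2 - 2 → -30/7
  leading term 1: no divisor's leading term divides it; move -30/7 to the remainder.
  remainder -30/7x_1 - 30/7 ≠ 0; add h_4 = -30/7x_1 - 30/7 to the basis.

S(f_1,f_3): lcm = x_1x_2. S = -2/7x_1 - 27/14x_2 - 8.
  leading term x_1: subtract (1/15)·h_4 from -2/7x_1 - 27/14x_2 - 8 → -27/14x_2 - 54/7
  leading term x_2: subtract (27/28)·f_2 from -27/14x_2 - 54/7 → 0
  remainder 0.

S(f_2,f_3): lcm = x_1x_2. S = 4x_1 - 5/2x_2 - 6.
  leading term x_1: subtract (-14/15)·h_4 from 4x_1 - 5/2x_2 - 6 → -5/2x_2 - 10
  leading term x_2: subtract (5/4)·f_2 from -5/2x_2 - 10 → 0
  remainder 0.

S(f_1,h_4): lcm = x_1x_2. S = -2/7x_1 - 3/7x_2 - 2.
  leading term x_1: subtract (1/15)·h_4 from -2/7x_1 - 3/7x_2 - 2 → -3/7x_2 - 12/7
  leading term x_2: subtract (3/14)·f_2 from -3/7x_2 - 12/7 → 0
  remainder 0.

S(f_2,h_4): leading monomials are coprime, so the S-polynomial reduces to 0 (Buchberger's first criterion).
S(f_3,h_4): lcm = x_1x_2. S = 3/2x_2 + 6.
  leading term x_2: subtract (-3/4)·f_2 from 3/2x_2 + 6 → 0
  remainder 0.

Every S-polynomial of the final basis reduces to 0, so we have a Gröbner basis.
Inter-reduce: drop elements whose leading term is divisible by another's, tail-reduce, and make monic.
Reduced Gröbner basis: {x_1 + 1, x_2 + 4}.

Elimination: the polynomial x_2 + 4 lies in the elimination ideal for x_2, so x_2 ∈ {-4}. For each such x_2, the remaining basis elements (now univariate) give the rest of the solution.
  x_2 = -4: the earlier basis element becomes x_1 + 1 = 0, giving x_1 = -1 — point (-1, -4).

{(-1, -4)}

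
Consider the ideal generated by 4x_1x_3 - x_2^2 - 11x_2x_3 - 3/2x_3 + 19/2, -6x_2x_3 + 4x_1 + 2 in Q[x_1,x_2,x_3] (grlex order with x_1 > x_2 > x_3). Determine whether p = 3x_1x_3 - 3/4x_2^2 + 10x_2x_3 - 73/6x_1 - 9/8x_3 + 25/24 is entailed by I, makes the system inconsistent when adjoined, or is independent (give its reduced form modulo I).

3x_1x_3 - 3/4x_2^2 + 10x_2x_3 - 73/6x_1 - 9/8x_3 + 25/24 lies in I (it reduces to 0).

First compute the reduced Gröbner basis of I by Buchberger's algorithm.
f_1 = 4x_1x_3 - x_2^2 - 11x_2x_3 - 3/2x_3 + 19/2, LT = x_1x_3.
f_2 = -6x_2x_3 + 4x_1 + 2, LT = x_2x_3.

S(f_1,f_2): lcm = x_1x_2x_3. S = -1/4x_2^3 - 11/4x_2^2x_3 + 2/3x_1^2 - 3/8x_2x_3 + 1/3x_1 + 19/8x_2.
  leading term x_2^3: no divisor's leading term divides it; move -1/4x_2^3 to the remainder.
  leading term x_2^2x_3: subtract (11/24x_2)·f_2 from -11/4x_2^2x_3 + 2/3x_1^2 - 3/8x_2x_3 + 1/3x_1 + 19/8x_2 → 2/3x_1^2 - 11/6x_1x_2 - 3/8x_2x_3 + 1/3x_1 + 35/24x_2
  leading term x_1^2: no divisor's leading term divides it; move 2/3x_1^2 to the remainder.
  leading term x_1x_2: no divisor's leading term divides it; move -11/6x_1x_2 to the remainder.
  leading term x_2x_3: subtract (1/16)·f_2 from -3/8x_2x_3 + 1/3x_1 + 35/24x_2 → 1/12x_1 + 35/24x_2 - 1/8
  leading term x_1: no divisor's leading term divides it; move 1/12x_1 to the remainder.
  leading term x_2: no divisor's leading term divides it; move 35/24x_2 to the remainder.
  leading term 1: no divisor's leading term divides it; move -1/8 to the remainder.
  remainder -1/4x_2^3 + 2/3x_1^2 - 11/6x_1x_2 + 1/12x_1 + 35/24x_2 - 1/8 ≠ 0; add h_3 = -1/4x_2^3 + 2/3x_1^2 - 11/6x_1x_2 + 1/12x_1 + 35/24x_2 - 1/8 to the basis.

The other S-polynomials (S(f_1,h_3), S(f_2,h_3)) all reduce to 0 modulo the current basis, so we have a Gröbner basis.
Inter-reduce: drop elements whose leading term is divisible by another's, tail-reduce, and make monic.
Reduced Gröbner basis: {x_2^3 - 8/3x_1^2 + 22/3x_1x_2 - 1/3x_1 - 35/6x_2 + 1/2, x_1x_3 - 1/4x_2^2 - 11/6x_1 - 3/8x_3 + 35/24, x_2x_3 - 2/3x_1 - 1/3}.
Label its elements g_1 = x_2^3 - 8/3x_1^2 + 22/3x_1x_2 - 1/3x_1 - 35/6x_2 + 1/2, g_2 = x_1x_3 - 1/4x_2^2 - 11/6x_1 - 3/8x_3 + 35/24, g_3 = x_2x_3 - 2/3x_1 - 1/3.

Reduce p = 3x_1x_3 - 3/4x_2^2 + 10x_2x_3 - 73/6x_1 - 9/8x_3 + 25/24 modulo G:
  leading term x_1x_3: subtract (3)·g_2 from 3x_1x_3 - 3/4x_2^2 + 10x_2x_3 - 73/6x_1 - 9/8x_3 + 25/24 → 10x_2x_3 - 20/3x_1 - 10/3
  leading term x_2x_3: subtract (10)·g_3 from 10x_2x_3 - 20/3x_1 - 10/3 → 0
  normal form = 0.
Since the normal form is 0, p ∈ I.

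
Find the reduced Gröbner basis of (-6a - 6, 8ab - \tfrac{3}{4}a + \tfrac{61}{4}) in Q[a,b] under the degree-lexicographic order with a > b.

G = {a + 1, b - 2}

f_1 = -6a - 6, LT = a.
f_2 = 8ab - \tfrac{3}{4}a + \tfrac{61}{4}, LT = ab.

S(f_1,f_2): lcm = ab. S = \tfrac{3}{32}a + b - \tfrac{61}{32}.
  leading term a: subtract (-\tfrac{1}{64})·f_1 from \tfrac{3}{32}a + b - \tfrac{61}{32} → b - 2
  leading term b: no divisor's leading term divides it; move b to the remainder.
  leading term 1: no divisor's leading term divides it; move -2 to the remainder.
  remainder b - 2 ≠ 0; add g_3 = b - 2 to the basis.

S(f_1,g_3): leading monomials are coprime, so the S-polynomial reduces to 0 (Buchberger's first criterion).
S(f_2,g_3): lcm = ab. S = \tfrac{61}{32}a + \tfrac{61}{32}.
  leading term a: subtract (-\tfrac{61}{192})·f_1 from \tfrac{61}{32}a + \tfrac{61}{32} → 0
  remainder 0.

Every S-polynomial of the final basis reduces to 0, so we have a Gröbner basis.
Inter-reduce: drop elements whose leading term is divisible by another's, tail-reduce, and make monic.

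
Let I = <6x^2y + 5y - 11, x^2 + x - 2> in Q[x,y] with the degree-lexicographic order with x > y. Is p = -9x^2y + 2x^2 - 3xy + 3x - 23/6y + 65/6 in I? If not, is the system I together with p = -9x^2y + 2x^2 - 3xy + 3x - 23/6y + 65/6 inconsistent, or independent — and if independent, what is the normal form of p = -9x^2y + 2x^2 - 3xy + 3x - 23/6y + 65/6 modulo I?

First compute the reduced Gröbner basis of I by Buchberger's algorithm.
f_1 = 6x^2y + 5y - 11, LT = x^2y.
f_2 = x^2 + x - 2, LT = x^2.

S(f_1,f_2): lcm = x^2y. S = -xy + 17/6y - 11/6.
  leading term xy: no divisor's leading term divides it; move -xy to the remainder.
  leading term y: no divisor's leading term divides it; move 17/6y to the remainder.
  leading term 1: no divisor's leading term divides it; move -11/6 to the remainder.
  remainder -xy + 17/6y - 11/6 ≠ 0; add h_3 = -xy + 17/6y - 11/6 to the basis.

S(f_1,h_3): lcm = x^2y. S = 17/6xy - 11/6x + 5/6y - 11/6.
  leading term xy: subtract (-17/6)·h_3 from 17/6xy - 11/6x + 5/6y - 11/6 → -11/6x + 319/36y - 253/36
  leading term x: no divisor's leading term divides it; move -11/6x to the remainder.
  leading term y: no divisor's leading term divides it; move 319/36y to the remainder.
  leading term 1: no divisor's leading term divides it; move -253/36 to the remainder.
  remainder -11/6x + 319/36y - 253/36 ≠ 0; add h_4 = -11/6x + 319/36y - 253/36 to the basis.

S(f_1,h_4): lcm = x^2y. S = 29/6xy^2 - 23/6xy + 5/6y - 11/6.
  leading term xy^2: subtract (-29/6y)·h_3 from 29/6xy^2 - 23/6xy + 5/6y - 11/6 → -23/6xy + 493/36y^2 - 289/36y - 11/6
  leading term xy: subtract (23/6)·h_3 from -23/6xy + 493/36y^2 - 289/36y - 11/6 → 493/36y^2 - 170/9y + 187/36
  leading term y^2: no divisor's leading term divides it; move 493/36y^2 to the remainder.
  leading term y: no divisor's leading term divides it; move -170/9y to the remainder.
  leading term 1: no divisor's leading term divides it; move 187/36 to the remainder.
  remainder 493/36y^2 - 170/9y + 187/36 ≠ 0; add h_5 = 493/36y^2 - 170/9y + 187/36 to the basis.

The other S-polynomials (S(f_2,h_3), S(f_2,h_4), S(h_3,h_4), S(f_1,h_5), S(f_2,h_5), S(h_3,h_5), S(h_4,h_5)) all reduce to 0 modulo the current basis, so we have a Gröbner basis.
Inter-reduce: drop elements whose leading term is divisible by another's, tail-reduce, and make monic.
Reduced Gröbner basis: {y^2 - 40/29y + 11/29, x - 29/6y + 23/6}.
Label its elements g_1 = y^2 - 40/29y + 11/29, g_2 = x - 29/6y + 23/6.

Reduce p = -9x^2y + 2x^2 - 3xy + 3x - 23/6y + 65/6 modulo G:
  leading term x^2y: subtract (-9xy)·g_2 from -9x^2y + 2x^2 - 3xy + 3x - 23/6y + 65/6 → -87/2xy^2 + 2x^2 + 63/2xy + 3x - 23/6y + 65/6
  leading term xy^2: subtract (-87/2x)·g_1 from -87/2xy^2 + 2x^2 + 63/2xy + 3x - 23/6y + 65/6 → 2x^2 - 57/2xy + 39/2x - 23/6y + 65/6
  leading term x^2: subtract (2x)·g_2 from 2x^2 - 57/2xy + 39/2x - 23/6y + 65/6 → -113/6xy + 71/6x - 23/6y + 65/6
  leading term xy: subtract (-113/6y)·g_2 from -113/6xy + 71/6x - 23/6y + 65/6 → -3277/36y^2 + 71/6x + 2461/36y + 65/6
  leading term y^2: subtract (-3277/36)·g_1 from -3277/36y^2 + 71/6x + 2461/36y + 65/6 → 71/6x - 2059/36y + 1633/36
  leading term x: subtract (71/6)·g_2 from 71/6x - 2059/36y + 1633/36 → 0
  normal form = 0.
Since the normal form is 0, p ∈ I.

-9x^2y + 2x^2 - 3xy + 3x - 23/6y + 65/6 lies in I (it reduces to 0).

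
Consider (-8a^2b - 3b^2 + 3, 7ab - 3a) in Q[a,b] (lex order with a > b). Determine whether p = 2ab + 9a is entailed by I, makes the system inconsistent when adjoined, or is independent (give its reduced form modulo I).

First compute the reduced Gröbner basis of I by Buchberger's algorithm.
f_1 = -8a^2b - 3b^2 + 3, LT = a^2b.
f_2 = 7ab - 3a, LT = ab.

S(f_1,f_2): lcm = a^2b. S = 3/7a^2 + 3/8b^2 - 3/8.
  leading term a^2: no divisor's leading term divides it; move 3/7a^2 to the remainder.
  leading term b^2: no divisor's leading term divides it; move 3/8b^2 to the remainder.
  leading term 1: no divisor's leading term divides it; move -3/8 to the remainder.
  remainder 3/7a^2 + 3/8b^2 - 3/8 ≠ 0; add h_3 = 3/7a^2 + 3/8b^2 - 3/8 to the basis.

S(f_1,h_3): lcm = a^2b. S = -7/8b^3 + 3/8b^2 + 7/8b - 3/8.
  leading term b^3: no divisor's leading term divides it; move -7/8b^3 to the remainder.
  leading term b^2: no divisor's leading term divides it; move 3/8b^2 to the remainder.
  leading term b: no divisor's leading term divides it; move 7/8b to the remainder.
  leading term 1: no divisor's leading term divides it; move -3/8 to the remainder.
  remainder -7/8b^3 + 3/8b^2 + 7/8b - 3/8 ≠ 0; add h_4 = -7/8b^3 + 3/8b^2 + 7/8b - 3/8 to the basis.

The other S-polynomials (S(f_2,h_3), S(f_1,h_4), S(f_2,h_4), S(h_3,h_4)) all reduce to 0 modulo the current basis, so we have a Gröbner basis.
Inter-reduce: drop elements whose leading term is divisible by another's, tail-reduce, and make monic.
Reduced Gröbner basis: {a^2 + 7/8b^2 - 7/8, ab - 3/7a, b^3 - 3/7b^2 - b + 3/7}.
Label its elements g_1 = a^2 + 7/8b^2 - 7/8, g_2 = ab - 3/7a, g_3 = b^3 - 3/7b^2 - b + 3/7.

Reduce p = 2ab + 9a modulo G:
  leading term ab: subtract (2)·g_2 from 2ab + 9a → 69/7a
  leading term a: no divisor's leading term divides it; move 69/7a to the remainder.
  normal form = 69/7a.
The normal form is nonzero, so p ∉ I. Since p minus its normal form lies in I, I + (p) = I + (r) where r = 69/7a; decide whether this ideal is the whole ring.
Run Buchberger on G together with r (pairs among the g_i already reduce to 0 since G is a Gröbner basis):
g_1 = a^2 + 7/8b^2 - 7/8, LT = a^2.
g_2 = ab - 3/7a, LT = ab.
g_3 = b^3 - 3/7b^2 - b + 3/7, LT = b^3.
r = 69/7a, LT = a.

S(g_1,r): lcm = a^2. S = 7/8b^2 - 7/8.
  leading term b^2: no divisor's leading term divides it; move 7/8b^2 to the remainder.
  leading term 1: no divisor's leading term divides it; move -7/8 to the remainder.
  remainder 7/8b^2 - 7/8 ≠ 0; add m_5 = 7/8b^2 - 7/8 to the basis.

The other S-polynomials (S(g_1,g_2), S(g_1,g_3), S(g_2,g_3), S(g_2,r), S(g_3,r), S(g_1,m_5), S(g_2,m_5), S(g_3,m_5), S(r,m_5)) all reduce to 0 modulo the current basis, so we have a Gröbner basis.
Inter-reduce: drop elements whose leading term is divisible by another's, tail-reduce, and make monic.
Reduced Gröbner basis: {a, b^2 - 1}.
The reduced Gröbner basis of I + (p) is {a, b^2 - 1} ≠ {1}, a proper ideal, so the enlarged system stays consistent: p is independent of I, with normal form 69/7a.

The remainder on division by a Gröbner basis is unique — it is the normal form.

2ab + 9a is independent of I; its normal form modulo I is 69/7a.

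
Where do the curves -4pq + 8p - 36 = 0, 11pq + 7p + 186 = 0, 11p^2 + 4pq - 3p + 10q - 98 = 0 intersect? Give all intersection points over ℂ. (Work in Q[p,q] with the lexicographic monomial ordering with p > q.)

Compute a lex Gröbner basis by Buchberger's algorithm.
f_1 = -4pq + 8p - 36, LT = pq.
f_2 = 11pq + 7p + 186, LT = pq.
f_3 = 11p^2 + 4pq - 3p + 10q - 98, LT = p^2.

S(f_1,f_2): lcm = pq. S = -29/11p - 87/11.
  reduce S modulo (f_1, f_2, f_3):
  remainder -29/11p - 87/11 ≠ 0; add h_4 = -29/11p - 87/11 to the basis.

S(f_1,f_3): lcm = p^2q. S = -2p^2 - 4/11pq^2 + 3/11pq + 9p - 10/11q^2 + 98/11q.
  reduce S modulo (f_1, f_2, f_3, h_4):
  remainder -10/11q^2 + 14q - 520/11 ≠ 0; add h_5 = -10/11q^2 + 14q - 520/11 to the basis.

S(f_2,f_3): lcm = p^2q. S = 7/11p^2 - 4/11pq^2 + 3/11pq + 186/11p - 10/11q^2 + 98/11q.
  reduce S modulo (f_1, f_2, f_3, h_4, h_5):
  remainder -290/121q + 1450/121 ≠ 0; add h_6 = -290/121q + 1450/121 to the basis.

The other S-polynomials (S(f_1,h_4), S(f_2,h_4), S(f_3,h_4), S(f_1,h_5), S(f_2,h_5), S(f_3,h_5), S(h_4,h_5), S(f_1,h_6), S(f_2,h_6), S(f_3,h_6), S(h_4,h_6), S(h_5,h_6)) all reduce to 0 modulo the current basis, so we have a Gröbner basis.
Inter-reduce: drop elements whose leading term is divisible by another's, tail-reduce, and make monic.
Reduced Gröbner basis: {p + 3, q - 5}.

The lex basis is triangular: the last element involves only q. Solving q - 5 = 0 gives q ∈ {5}; substituting each value into the earlier elements determines the remaining variables.
  q = 5: the earlier basis element becomes p + 3 = 0, giving p = -3 — point (-3, 5).

{(-3, 5)}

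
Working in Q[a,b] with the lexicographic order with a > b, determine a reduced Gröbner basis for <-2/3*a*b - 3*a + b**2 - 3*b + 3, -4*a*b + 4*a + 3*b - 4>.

f_1 = -2/3*a*b - 3*a + b**2 - 3*b + 3, LT = a*b.
f_2 = -4*a*b + 4*a + 3*b - 4, LT = a*b.

S(f_1,f_2): lcm = a*b. S = 11/2*a - 3/2*b**2 + 21/4*b - 11/2.
  reduce S modulo (f_1, f_2):
  remainder 11/2*a - 3/2*b**2 + 21/4*b - 11/2 ≠ 0; add g_3 = 11/2*a - 3/2*b**2 + 21/4*b - 11/2 to the basis.

S(f_1,g_3): lcm = a*b. S = 9/2*a + 3/11*b**3 - 27/11*b**2 + 11/2*b - 9/2.
  reduce S modulo (f_1, f_2, g_3):
  remainder 3/11*b**3 - 27/22*b**2 + 53/44*b ≠ 0; add g_4 = 3/11*b**3 - 27/22*b**2 + 53/44*b to the basis.

The other S-polynomials (S(f_2,g_3), S(f_1,g_4), S(f_2,g_4), S(g_3,g_4)) all reduce to 0 modulo the current basis, so we have a Gröbner basis.
Inter-reduce: drop elements whose leading term is divisible by another's, tail-reduce, and make monic.

G = {a - 3/11*b**2 + 21/22*b - 1, b**3 - 9/2*b**2 + 53/12*b}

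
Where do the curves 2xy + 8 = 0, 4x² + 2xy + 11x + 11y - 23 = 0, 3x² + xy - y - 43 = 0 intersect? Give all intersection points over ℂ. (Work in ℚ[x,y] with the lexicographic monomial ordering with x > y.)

{(-4, 1)}

Compute a lex Gröbner basis by Buchberger's algorithm.
f_1 = 2xy + 8, LT = xy.
f_2 = 4x² + 2xy + 11x + 11y - 23, LT = x².
f_3 = 3x² + xy - y - 43, LT = x².

S(f_1,f_2): lcm = x²y. S = -½xy² - 11/4xy + 4x - 11/4y² + 23/4y.
  leading term xy²: subtract (-¼y)·f_1 from -½xy² - 11/4xy + 4x - 11/4y² + 23/4y → -11/4xy + 4x - 11/4y² + 31/4y
  leading term xy: subtract (-11/8)·f_1 from -11/4xy + 4x - 11/4y² + 31/4y → 4x - 11/4y² + 31/4y + 11
  leading term x: no divisor's leading term divides it; move 4x to the remainder.
  leading term y²: no divisor's leading term divides it; move -11/4y² to the remainder.
  leading term y: no divisor's leading term divides it; move 31/4y to the remainder.
  leading term 1: no divisor's leading term divides it; move 11 to the remainder.
  remainder 4x - 11/4y² + 31/4y + 11 ≠ 0; add h_4 = 4x - 11/4y² + 31/4y + 11 to the basis.

S(f_1,f_3): lcm = x²y. S = -⅓xy² + 4x + ⅓y² + 43/3y.
  leading term xy²: subtract (-⅙y)·f_1 from -⅓xy² + 4x + ⅓y² + 43/3y → 4x + ⅓y² + 47/3y
  leading term x: subtract (1)·h_4 from 4x + ⅓y² + 47/3y → 37/12y² + 95/12y - 11
  leading term y²: no divisor's leading term divides it; move 37/12y² to the remainder.
  leading term y: no divisor's leading term divides it; move 95/12y to the remainder.
  leading term 1: no divisor's leading term divides it; move -11 to the remainder.
  remainder 37/12y² + 95/12y - 11 ≠ 0; add h_5 = 37/12y² + 95/12y - 11 to the basis.

S(f_2,f_3): lcm = x². S = ⅙xy + 11/4x + 37/12y + 103/12.
  leading term xy: subtract (1/12)·f_1 from ⅙xy + 11/4x + 37/12y + 103/12 → 11/4x + 37/12y + 95/12
  leading term x: subtract (11/16)·h_4 from 11/4x + 37/12y + 95/12 → 121/64y² - 431/192y + 17/48
  leading term y²: subtract (363/592)·h_5 from 121/64y² - 431/192y + 17/48 → -788/111y + 788/111
  leading term y: no divisor's leading term divides it; move -788/111y to the remainder.
  leading term 1: no divisor's leading term divides it; move 788/111 to the remainder.
  remainder -788/111y + 788/111 ≠ 0; add h_6 = -788/111y + 788/111 to the basis.

The other S-polynomials (S(f_1,h_4), S(f_2,h_4), S(f_3,h_4), S(f_1,h_5), S(f_2,h_5), S(f_3,h_5), S(h_4,h_5), S(f_1,h_6), S(f_2,h_6), S(f_3,h_6), S(h_4,h_6), S(h_5,h_6)) all reduce to 0 modulo the current basis, so we have a Gröbner basis.
Inter-reduce: drop elements whose leading term is divisible by another's, tail-reduce, and make monic.
Reduced Gröbner basis: {x + 4, y - 1}.

Since the basis is lex-ordered, y - 1 is univariate in y. Its roots are {1}. Back-substituting each root into the other basis elements fixes the other coordinates.
  y = 1: the earlier basis element becomes x + 4 = 0, giving x = -4 — point (-4, 1).
Substituting each solution back into the original system confirms all equations vanish.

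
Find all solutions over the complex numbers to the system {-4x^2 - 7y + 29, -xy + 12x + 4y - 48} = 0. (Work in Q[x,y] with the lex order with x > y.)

{(4, -5), (-sqrt(55)*I/2, 12), (sqrt(55)*I/2, 12)}

Compute a lex Gröbner basis by Buchberger's algorithm.
f_1 = -4x^2 - 7y + 29, LT = x^2.
f_2 = -xy + 12x + 4y - 48, LT = xy.

S(f_1,f_2): lcm = x^2y. S = 12x^2 + 4xy - 48x + 7/4y^2 - 29/4y.
  leading term x^2: subtract (-3)·f_1 from 12x^2 + 4xy - 48x + 7/4y^2 - 29/4y → 4xy - 48x + 7/4y^2 - 113/4y + 87
  leading term xy: subtract (-4)·f_2 from 4xy - 48x + 7/4y^2 - 113/4y + 87 → 7/4y^2 - 49/4y - 105
  leading term y^2: no divisor's leading term divides it; move 7/4y^2 to the remainder.
  leading term y: no divisor's leading term divides it; move -49/4y to the remainder.
  leading term 1: no divisor's leading term divides it; move -105 to the remainder.
  remainder 7/4y^2 - 49/4y - 105 ≠ 0; add h_3 = 7/4y^2 - 49/4y - 105 to the basis.

The other S-polynomials (S(f_1,h_3), S(f_2,h_3)) all reduce to 0 modulo the current basis, so we have a Gröbner basis.
Inter-reduce: drop elements whose leading term is divisible by another's, tail-reduce, and make monic.
Reduced Gröbner basis: {x^2 + 7/4y - 29/4, xy - 12x - 4y + 48, y^2 - 7y - 60}.

The lex basis is triangular: the last element involves only y. Solving y^2 - 7y - 60 = 0 gives y ∈ {-5, 12}; substituting each value into the earlier elements determines the remaining variables.
  y = -5: the earlier basis elements become x^2 - 16 = 0; -17x + 68 = 0, giving x = 4 — point (4, -5).
  y = 12: the earlier basis element becomes x^2 + 55/4 = 0, giving x = -sqrt(55)*I/2, sqrt(55)*I/2 — points (-sqrt(55)*I/2, 12), (sqrt(55)*I/2, 12).
Check: every point annihilates each of the original generators.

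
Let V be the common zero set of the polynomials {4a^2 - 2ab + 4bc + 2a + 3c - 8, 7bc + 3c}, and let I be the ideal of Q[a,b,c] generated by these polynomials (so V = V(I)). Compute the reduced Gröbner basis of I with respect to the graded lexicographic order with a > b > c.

G = {a^2 - 1/2ab + 1/2a + 9/28c - 2, bc + 3/7c}

f_1 = 4a^2 - 2ab + 4bc + 2a + 3c - 8, LT = a^2.
f_2 = 7bc + 3c, LT = bc.

S(f_1,f_2): leading monomials are coprime, so the S-polynomial reduces to 0 (Buchberger's first criterion).
Every S-polynomial of the final basis reduces to 0, so we have a Gröbner basis.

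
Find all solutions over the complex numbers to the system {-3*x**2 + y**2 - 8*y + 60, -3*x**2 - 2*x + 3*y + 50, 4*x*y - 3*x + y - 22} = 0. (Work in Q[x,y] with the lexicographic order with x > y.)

{(4, 2)}

Compute a lex Gröbner basis by Buchberger's algorithm.
f_1 = -3*x**2 + y**2 - 8*y + 60, LT = x**2.
f_2 = -3*x**2 - 2*x + 3*y + 50, LT = x**2.
f_3 = 4*x*y - 3*x + y - 22, LT = x*y.

S(f_1,f_2): lcm = x**2. S = -2/3*x - 1/3*y**2 + 11/3*y - 10/3.
  leading term x: no divisor's leading term divides it; move -2/3*x to the remainder.
  leading term y**2: no divisor's leading term divides it; move -1/3*y**2 to the remainder.
  leading term y: no divisor's leading term divides it; move 11/3*y to the remainder.
  leading term 1: no divisor's leading term divides it; move -10/3 to the remainder.
  remainder -2/3*x - 1/3*y**2 + 11/3*y - 10/3 ≠ 0; add h_4 = -2/3*x - 1/3*y**2 + 11/3*y - 10/3 to the basis.

S(f_1,f_3): lcm = x**2*y. S = 3/4*x**2 - 1/4*x*y + 11/2*x - 1/3*y**3 + 8/3*y**2 - 20*y.
  leading term x**2: subtract (-1/4)·f_1 from 3/4*x**2 - 1/4*x*y + 11/2*x - 1/3*y**3 + 8/3*y**2 - 20*y → -1/4*x*y + 11/2*x - 1/3*y**3 + 35/12*y**2 - 22*y + 15
  leading term x*y: subtract (-1/16)·f_3 from -1/4*x*y + 11/2*x - 1/3*y**3 + 35/12*y**2 - 22*y + 15 → 85/16*x - 1/3*y**3 + 35/12*y**2 - 351/16*y + 109/8
  leading term x: subtract (-255/32)·h_4 from 85/16*x - 1/3*y**3 + 35/12*y**2 - 351/16*y + 109/8 → -1/3*y**3 + 25/96*y**2 + 233/32*y - 207/16
  leading term y**3: no divisor's leading term divides it; move -1/3*y**3 to the remainder.
  leading term y**2: no divisor's leading term divides it; move 25/96*y**2 to the remainder.
  leading term y: no divisor's leading term divides it; move 233/32*y to the remainder.
  leading term 1: no divisor's leading term divides it; move -207/16 to the remainder.
  remainder -1/3*y**3 + 25/96*y**2 + 233/32*y - 207/16 ≠ 0; add h_5 = -1/3*y**3 + 25/96*y**2 + 233/32*y - 207/16 to the basis.

S(f_2,f_3): lcm = x**2*y. S = 3/4*x**2 + 5/12*x*y + 11/2*x - y**2 - 50/3*y.
  leading term x**2: subtract (-1/4)·f_1 from 3/4*x**2 + 5/12*x*y + 11/2*x - y**2 - 50/3*y → 5/12*x*y + 11/2*x - 3/4*y**2 - 56/3*y + 15
  leading term x*y: subtract (5/48)·f_3 from 5/12*x*y + 11/2*x - 3/4*y**2 - 56/3*y + 15 → 93/16*x - 3/4*y**2 - 901/48*y + 415/24
  leading term x: subtract (-279/32)·h_4 from 93/16*x - 3/4*y**2 - 901/48*y + 415/24 → -117/32*y**2 + 1267/96*y - 565/48
  leading term y**2: no divisor's leading term divides it; move -117/32*y**2 to the remainder.
  leading term y: no divisor's leading term divides it; move 1267/96*y to the remainder.
  leading term 1: no divisor's leading term divides it; move -565/48 to the remainder.
  remainder -117/32*y**2 + 1267/96*y - 565/48 ≠ 0; add h_6 = -117/32*y**2 + 1267/96*y - 565/48 to the basis.

S(f_1,h_4): lcm = x**2. S = -1/2*x*y**2 + 11/2*x*y - 5*x - 1/3*y**2 + 8/3*y - 20.
  leading term x*y**2: subtract (-1/8*y)·f_3 from -1/2*x*y**2 + 11/2*x*y - 5*x - 1/3*y**2 + 8/3*y - 20 → 41/8*x*y - 5*x - 5/24*y**2 - 1/12*y - 20
  leading term x*y: subtract (41/32)·f_3 from 41/8*x*y - 5*x - 5/24*y**2 - 1/12*y - 20 → -37/32*x - 5/24*y**2 - 131/96*y + 131/16
  leading term x: subtract (111/64)·h_4 from -37/32*x - 5/24*y**2 - 131/96*y + 131/16 → 71/192*y**2 - 1483/192*y + 447/32
  leading term y**2: subtract (-71/702)·h_6 from 71/192*y**2 - 1483/192*y + 447/32 → -26911/4212*y + 26911/2106
  leading term y: no divisor's leading term divides it; move -26911/4212*y to the remainder.
  leading term 1: no divisor's leading term divides it; move 26911/2106 to the remainder.
  remainder -26911/4212*y + 26911/2106 ≠ 0; add h_7 = -26911/4212*y + 26911/2106 to the basis.

The other S-polynomials (S(f_2,h_4), S(f_3,h_4), S(f_1,h_5), S(f_2,h_5), S(f_3,h_5), S(h_4,h_5), S(f_1,h_6), S(f_2,h_6), S(f_3,h_6), S(h_4,h_6), S(h_5,h_6), S(f_1,h_7), S(f_2,h_7), S(f_3,h_7), S(h_4,h_7), S(h_5,h_7), S(h_6,h_7)) all reduce to 0 modulo the current basis, so we have a Gröbner basis.
Inter-reduce: drop elements whose leading term is divisible by another's, tail-reduce, and make monic.
Reduced Gröbner basis: {x - 4, y - 2}.

From the last basis element, y - 2 = 0, so y takes values in {2}. Each choice, substituted upward through the basis, yields the corresponding point(s) of the solution set.
  y = 2: the earlier basis element becomes x - 4 = 0, giving x = 4 — point (4, 2).
This is the nonlinear analogue of row-reducing a linear system.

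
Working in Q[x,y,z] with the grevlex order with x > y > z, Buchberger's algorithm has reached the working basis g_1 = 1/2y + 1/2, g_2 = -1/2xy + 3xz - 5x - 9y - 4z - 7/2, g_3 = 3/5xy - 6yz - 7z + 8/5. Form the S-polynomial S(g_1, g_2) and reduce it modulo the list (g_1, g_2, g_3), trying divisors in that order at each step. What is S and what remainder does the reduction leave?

lcm(LM(g_1), LM(g_2)) = xy.
S = (lcm/LT(g_1))·g_1 − (lcm/LT(g_2))·g_2 = 6xz - 9x - 18y - 8z - 7.
Reduce S modulo (g_1, g_2, g_3) in that order:
  leading term xz: no divisor's leading term divides it; move 6xz to the remainder.
  leading term x: no divisor's leading term divides it; move -9x to the remainder.
  leading term y: subtract (-36)·g_1 from -18y - 8z - 7 → -8z + 11
  leading term z: no divisor's leading term divides it; move -8z to the remainder.
  leading term 1: no divisor's leading term divides it; move 11 to the remainder.
The remainder 6xz - 9x - 8z + 11 is nonzero, so it would be added as the next basis element.

S(g_1, g_2) = 6xz - 9x - 18y - 8z - 7; remainder on division = 6xz - 9x - 8z + 11.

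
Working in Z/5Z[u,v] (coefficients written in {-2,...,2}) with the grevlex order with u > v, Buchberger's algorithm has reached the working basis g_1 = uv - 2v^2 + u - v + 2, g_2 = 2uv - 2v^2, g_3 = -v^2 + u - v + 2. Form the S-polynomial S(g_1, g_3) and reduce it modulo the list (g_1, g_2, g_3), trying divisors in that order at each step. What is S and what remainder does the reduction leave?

S(g_1, g_3) = -2v^3 + u^2 - v^2 + 2u + 2v; remainder on division = u^2 + u - v - 2.

lcm(LM(g_1), LM(g_3)) = uv^2.
S = (lcm/LT(g_1))·g_1 − (lcm/LT(g_3))·g_3 = -2v^3 + u^2 - v^2 + 2u + 2v.
Reduce S modulo (g_1, g_2, g_3) in that order:
  leading term v^3: subtract (2v)·g_3 from -2v^3 + u^2 - v^2 + 2u + 2v → u^2 - 2uv + v^2 + 2u - 2v
  leading term u^2: no divisor's leading term divides it; move u^2 to the remainder.
  leading term uv: subtract (-2)·g_1 from -2uv + v^2 + 2u - 2v → 2v^2 - u + v - 1
  leading term v^2: subtract (-2)·g_3 from 2v^2 - u + v - 1 → u - v - 2
  leading term u: no divisor's leading term divides it; move u to the remainder.
  leading term v: no divisor's leading term divides it; move -v to the remainder.
  leading term 1: no divisor's leading term divides it; move -2 to the remainder.
The remainder u^2 + u - v - 2 is nonzero, so it would be added as the next basis element.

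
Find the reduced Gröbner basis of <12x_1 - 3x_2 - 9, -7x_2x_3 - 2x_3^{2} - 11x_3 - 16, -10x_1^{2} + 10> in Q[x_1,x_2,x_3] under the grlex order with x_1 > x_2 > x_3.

G = {x_3^{3} - 10x_3^{2} - 28x_2 - 163x_3 - 124, x_2^{2} + 6x_2 - 7, x_2x_3 + \tfrac{2}{7}x_3^{2} + \tfrac{11}{7}x_3 + \tfrac{16}{7}, x_1 - \tfrac{1}{4}x_2 - \tfrac{3}{4}}

f_1 = 12x_1 - 3x_2 - 9, LT = x_1.
f_2 = -7x_2x_3 - 2x_3^{2} - 11x_3 - 16, LT = x_2x_3.
f_3 = -10x_1^{2} + 10, LT = x_1^{2}.

S(f_1,f_3): lcm = x_1^{2}. S = -\tfrac{1}{4}x_1x_2 - \tfrac{3}{4}x_1 + 1.
  leading term x_1x_2: subtract (-\tfrac{1}{48}x_2)·f_1 from -\tfrac{1}{4}x_1x_2 - \tfrac{3}{4}x_1 + 1 → -\tfrac{1}{16}x_2^{2} - \tfrac{3}{4}x_1 - \tfrac{3}{16}x_2 + 1
  leading term x_2^{2}: no divisor's leading term divides it; move -\tfrac{1}{16}x_2^{2} to the remainder.
  leading term x_1: subtract (-\tfrac{1}{16})·f_1 from -\tfrac{3}{4}x_1 - \tfrac{3}{16}x_2 + 1 → -\tfrac{3}{8}x_2 + \tfrac{7}{16}
  leading term x_2: no divisor's leading term divides it; move -\tfrac{3}{8}x_2 to the remainder.
  leading term 1: no divisor's leading term divides it; move \tfrac{7}{16} to the remainder.
  remainder -\tfrac{1}{16}x_2^{2} - \tfrac{3}{8}x_2 + \tfrac{7}{16} ≠ 0; add g_4 = -\tfrac{1}{16}x_2^{2} - \tfrac{3}{8}x_2 + \tfrac{7}{16} to the basis.

S(f_2,g_4): lcm = x_2^{2}x_3. S = \tfrac{2}{7}x_2x_3^{2} - \tfrac{31}{7}x_2x_3 + \tfrac{16}{7}x_2 + 7x_3.
  leading term x_2x_3^{2}: subtract (-\tfrac{2}{49}x_3)·f_2 from \tfrac{2}{7}x_2x_3^{2} - \tfrac{31}{7}x_2x_3 + \tfrac{16}{7}x_2 + 7x_3 → -\tfrac{4}{49}x_3^{3} - \tfrac{31}{7}x_2x_3 - \tfrac{22}{49}x_3^{2} + \tfrac{16}{7}x_2 + \tfrac{311}{49}x_3
  leading term x_3^{3}: no divisor's leading term divides it; move -\tfrac{4}{49}x_3^{3} to the remainder.
  leading term x_2x_3: subtract (\tfrac{31}{49})·f_2 from -\tfrac{31}{7}x_2x_3 - \tfrac{22}{49}x_3^{2} + \tfrac{16}{7}x_2 + \tfrac{311}{49}x_3 → \tfrac{40}{49}x_3^{2} + \tfrac{16}{7}x_2 + \tfrac{652}{49}x_3 + \tfrac{496}{49}
  leading term x_3^{2}: no divisor's leading term divides it; move \tfrac{40}{49}x_3^{2} to the remainder.
  leading term x_2: no divisor's leading term divides it; move \tfrac{16}{7}x_2 to the remainder.
  leading term x_3: no divisor's leading term divides it; move \tfrac{652}{49}x_3 to the remainder.
  leading term 1: no divisor's leading term divides it; move \tfrac{496}{49} to the remainder.
  remainder -\tfrac{4}{49}x_3^{3} + \tfrac{40}{49}x_3^{2} + \tfrac{16}{7}x_2 + \tfrac{652}{49}x_3 + \tfrac{496}{49} ≠ 0; add g_5 = -\tfrac{4}{49}x_3^{3} + \tfrac{40}{49}x_3^{2} + \tfrac{16}{7}x_2 + \tfrac{652}{49}x_3 + \tfrac{496}{49} to the basis.

The other S-polynomials (S(f_1,f_2), S(f_2,f_3), S(f_1,g_4), S(f_3,g_4), S(f_1,g_5), S(f_2,g_5), S(f_3,g_5), S(g_4,g_5)) all reduce to 0 modulo the current basis, so we have a Gröbner basis.
Inter-reduce: drop elements whose leading term is divisible by another's, tail-reduce, and make monic.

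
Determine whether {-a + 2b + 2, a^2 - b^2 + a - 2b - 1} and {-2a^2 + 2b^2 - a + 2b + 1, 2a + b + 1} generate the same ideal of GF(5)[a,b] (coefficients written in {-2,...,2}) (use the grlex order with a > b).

Since reduced Gröbner bases are canonical representatives of ideals under a given ordering, it suffices to compute and compare them.
Buchberger on the first generating set:
f_1 = -a + 2b + 2, LT = a.
f_2 = a^2 - b^2 + a - 2b - 1, LT = a^2.

S(f_1,f_2): lcm = a^2. S = -2ab + b^2 + 2a + 2b + 1.
  leading term ab: subtract (2b)·f_1 from -2ab + b^2 + 2a + 2b + 1 → 2b^2 + 2a - 2b + 1
  leading term b^2: no divisor's leading term divides it; move 2b^2 to the remainder.
  leading term a: subtract (-2)·f_1 from 2a - 2b + 1 → 2b
  leading term b: no divisor's leading term divides it; move 2b to the remainder.
  remainder 2b^2 + 2b ≠ 0; add g_3 = 2b^2 + 2b to the basis.

The other S-polynomials (S(f_1,g_3), S(f_2,g_3)) all reduce to 0 modulo the current basis, so we have a Gröbner basis.
Inter-reduce: drop elements whose leading term is divisible by another's, tail-reduce, and make monic.
Reduced Gröbner basis: {b^2 + b, a - 2b - 2}.

Buchberger on the second generating set:
h_1 = -2a^2 + 2b^2 - a + 2b + 1, LT = a^2.
h_2 = 2a + b + 1, LT = a.

S(h_1,h_2): lcm = a^2. S = 2ab - b^2 - b + 2.
  leading term ab: subtract (b)·h_2 from 2ab - b^2 - b + 2 → -2b^2 - 2b + 2
  leading term b^2: no divisor's leading term divides it; move -2b^2 to the remainder.
  leading term b: no divisor's leading term divides it; move -2b to the remainder.
  leading term 1: no divisor's leading term divides it; move 2 to the remainder.
  remainder -2b^2 - 2b + 2 ≠ 0; add k_3 = -2b^2 - 2b + 2 to the basis.

The other S-polynomials (S(h_1,k_3), S(h_2,k_3)) all reduce to 0 modulo the current basis, so we have a Gröbner basis.
Inter-reduce: drop elements whose leading term is divisible by another's, tail-reduce, and make monic.
Reduced Gröbner basis: {b^2 + b - 1, a - 2b - 2}.

These differ, so the ideals are not equal.

No, the ideals differ.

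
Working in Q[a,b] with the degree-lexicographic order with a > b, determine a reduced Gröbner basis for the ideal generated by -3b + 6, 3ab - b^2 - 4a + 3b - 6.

f_1 = -3b + 6, LT = b.
f_2 = 3ab - b^2 - 4a + 3b - 6, LT = ab.

S(f_1,f_2): lcm = ab. S = 1/3b^2 - 2/3a - b + 2.
  reduce S modulo (f_1, f_2):
  remainder -2/3a + 4/3 ≠ 0; add g_3 = -2/3a + 4/3 to the basis.

The other S-polynomials (S(f_1,g_3), S(f_2,g_3)) all reduce to 0 modulo the current basis, so we have a Gröbner basis.
Inter-reduce: drop elements whose leading term is divisible by another's, tail-reduce, and make monic.

G = {a - 2, b - 2}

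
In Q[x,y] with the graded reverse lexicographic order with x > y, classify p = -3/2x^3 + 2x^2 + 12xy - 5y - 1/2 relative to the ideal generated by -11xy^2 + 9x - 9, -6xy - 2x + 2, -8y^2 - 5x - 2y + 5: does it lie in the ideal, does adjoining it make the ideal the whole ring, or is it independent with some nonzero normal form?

-3/2x^3 + 2x^2 + 12xy - 5y - 1/2 lies in I (it reduces to 0).

First compute the reduced Gröbner basis of I by Buchberger's algorithm.
f_1 = -11xy^2 + 9x - 9, LT = xy^2.
f_2 = -6xy - 2x + 2, LT = xy.
f_3 = -8y^2 - 5x - 2y + 5, LT = y^2.

S(f_1,f_2): lcm = xy^2. S = -1/3xy - 9/11x + 1/3y + 9/11.
  leading term xy: subtract (1/18)·f_2 from -1/3xy - 9/11x + 1/3y + 9/11 → -70/99x + 1/3y + 70/99
  leading term x: no divisor's leading term divides it; move -70/99x to the remainder.
  leading term y: no divisor's leading term divides it; move 1/3y to the remainder.
  leading term 1: no divisor's leading term divides it; move 70/99 to the remainder.
  remainder -70/99x + 1/3y + 70/99 ≠ 0; add h_4 = -70/99x + 1/3y + 70/99 to the basis.

S(f_1,f_3): lcm = xy^2. S = -5/8x^2 - 1/4xy - 17/88x + 9/11.
  leading term x^2: subtract (99/112x)·h_4 from -5/8x^2 - 1/4xy - 17/88x + 9/11 → -61/112xy - 9/11x + 9/11
  leading term xy: subtract (61/672)·f_2 from -61/112xy - 9/11x + 9/11 → -2353/3696x + 2353/3696
  leading term x: subtract (7059/7840)·h_4 from -2353/3696x + 2353/3696 → -2353/7840y
  leading term y: no divisor's leading term divides it; move -2353/7840y to the remainder.
  remainder -2353/7840y ≠ 0; add h_5 = -2353/7840y to the basis.

The other S-polynomials (S(f_2,f_3), S(f_1,h_4), S(f_2,h_4), S(f_3,h_4), S(f_1,h_5), S(f_2,h_5), S(f_3,h_5), S(h_4,h_5)) all reduce to 0 modulo the current basis, so we have a Gröbner basis.
Inter-reduce: drop elements whose leading term is divisible by another's, tail-reduce, and make monic.
Reduced Gröbner basis: {x - 1, y}.
Label its elements g_1 = x - 1, g_2 = y.

Reduce p = -3/2x^3 + 2x^2 + 12xy - 5y - 1/2 modulo G:
  leading term x^3: subtract (-3/2x^2)·g_1 from -3/2x^3 + 2x^2 + 12xy - 5y - 1/2 → 1/2x^2 + 12xy - 5y - 1/2
  leading term x^2: subtract (1/2x)·g_1 from 1/2x^2 + 12xy - 5y - 1/2 → 12xy + 1/2x - 5y - 1/2
  leading term xy: subtract (12y)·g_1 from 12xy + 1/2x - 5y - 1/2 → 1/2x + 7y - 1/2
  leading term x: subtract (1/2)·g_1 from 1/2x + 7y - 1/2 → 7y
  leading term y: subtract (7)·g_2 from 7y → 0
  normal form = 0.
Since the normal form is 0, p ∈ I.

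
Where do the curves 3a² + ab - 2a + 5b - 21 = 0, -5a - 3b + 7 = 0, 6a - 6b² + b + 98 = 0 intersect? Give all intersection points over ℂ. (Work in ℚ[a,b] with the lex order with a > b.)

Compute a lex Gröbner basis by Buchberger's algorithm.
f_1 = 3a² + ab - 2a + 5b - 21, LT = a².
f_2 = -5a - 3b + 7, LT = a.
f_3 = 6a - 6b² + b + 98, LT = a.

S(f_1,f_2): lcm = a². S = -4/15ab + 11/15a + 5/3b - 7.
  leading term ab: subtract (4/75b)·f_2 from -4/15ab + 11/15a + 5/3b - 7 → 11/15a + 4/25b² + 97/75b - 7
  leading term a: subtract (-11/75)·f_2 from 11/15a + 4/25b² + 97/75b - 7 → 4/25b² + 64/75b - 448/75
  leading term b²: no divisor's leading term divides it; move 4/25b² to the remainder.
  leading term b: no divisor's leading term divides it; move 64/75b to the remainder.
  leading term 1: no divisor's leading term divides it; move -448/75 to the remainder.
  remainder 4/25b² + 64/75b - 448/75 ≠ 0; add h_4 = 4/25b² + 64/75b - 448/75 to the basis.

S(f_1,f_3): lcm = a². S = ab² + ⅙ab - 17a + 5/3b - 7.
  leading term ab²: subtract (-⅕b²)·f_2 from ab² + ⅙ab - 17a + 5/3b - 7 → ⅙ab - 17a - ⅗b³ + 7/5b² + 5/3b - 7
  leading term ab: subtract (-1/30b)·f_2 from ⅙ab - 17a - ⅗b³ + 7/5b² + 5/3b - 7 → -17a - ⅗b³ + 13/10b² + 19/10b - 7
  leading term a: subtract (17/5)·f_2 from -17a - ⅗b³ + 13/10b² + 19/10b - 7 → -⅗b³ + 13/10b² + 121/10b - 154/5
  leading term b³: subtract (-15/4b)·h_4 from -⅗b³ + 13/10b² + 121/10b - 154/5 → 9/2b² - 103/10b - 154/5
  leading term b²: subtract (225/8)·h_4 from 9/2b² - 103/10b - 154/5 → -343/10b + 686/5
  leading term b: no divisor's leading term divides it; move -343/10b to the remainder.
  leading term 1: no divisor's leading term divides it; move 686/5 to the remainder.
  remainder -343/10b + 686/5 ≠ 0; add h_5 = -343/10b + 686/5 to the basis.

S(f_2,f_3): lcm = a. S = b² + 13/30b - 266/15.
  leading term b²: subtract (25/4)·h_4 from b² + 13/30b - 266/15 → -49/10b + 98/5
  leading term b: subtract (1/7)·h_5 from -49/10b + 98/5 → 0
  remainder 0.

S(f_1,h_4): leading monomials are coprime, so the S-polynomial reduces to 0 (Buchberger's first criterion).
S(f_2,h_4): leading monomials are coprime, so the S-polynomial reduces to 0 (Buchberger's first criterion).
S(f_3,h_4): leading monomials are coprime, so the S-polynomial reduces to 0 (Buchberger's first criterion).
S(f_1,h_5): leading monomials are coprime, so the S-polynomial reduces to 0 (Buchberger's first criterion).
S(f_2,h_5): leading monomials are coprime, so the S-polynomial reduces to 0 (Buchberger's first criterion).
S(f_3,h_5): leading monomials are coprime, so the S-polynomial reduces to 0 (Buchberger's first criterion).
S(h_4,h_5): lcm = b². S = 28/3b - 112/3.
  leading term b: subtract (-40/147)·h_5 from 28/3b - 112/3 → 0
  remainder 0.

Every S-polynomial of the final basis reduces to 0, so we have a Gröbner basis.
Inter-reduce: drop elements whose leading term is divisible by another's, tail-reduce, and make monic.
Reduced Gröbner basis: {a + 1, b - 4}.

A lex Gröbner basis eliminates variables successively. Here b - 4 depends only on b, with roots {4}; lifting each root through the earlier basis elements recovers the full solutions.
  b = 4: the earlier basis element becomes a + 1 = 0, giving a = -1 — point (-1, 4).
Substituting each solution back into the original system confirms all equations vanish.

{(-1, 4)}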